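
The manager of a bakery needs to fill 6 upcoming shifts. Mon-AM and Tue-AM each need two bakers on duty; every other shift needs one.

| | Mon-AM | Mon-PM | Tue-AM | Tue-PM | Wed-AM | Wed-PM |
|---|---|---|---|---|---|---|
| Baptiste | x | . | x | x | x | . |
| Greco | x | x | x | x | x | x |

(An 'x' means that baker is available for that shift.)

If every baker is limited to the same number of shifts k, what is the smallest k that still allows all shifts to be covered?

4

With 2 bakers and 8 worker-slots to fill, someone must work at least ⌈8/2⌉ = 4 shifts, so k ≥ 4.
k = 4 works: Mon-AM→Baptiste+Greco, Mon-PM→Greco, Tue-AM→Baptiste+Greco, Tue-PM→Baptiste, Wed-AM→Baptiste, Wed-PM→Greco.
Loads: Baptiste 4, Greco 4 — all ≤ 4.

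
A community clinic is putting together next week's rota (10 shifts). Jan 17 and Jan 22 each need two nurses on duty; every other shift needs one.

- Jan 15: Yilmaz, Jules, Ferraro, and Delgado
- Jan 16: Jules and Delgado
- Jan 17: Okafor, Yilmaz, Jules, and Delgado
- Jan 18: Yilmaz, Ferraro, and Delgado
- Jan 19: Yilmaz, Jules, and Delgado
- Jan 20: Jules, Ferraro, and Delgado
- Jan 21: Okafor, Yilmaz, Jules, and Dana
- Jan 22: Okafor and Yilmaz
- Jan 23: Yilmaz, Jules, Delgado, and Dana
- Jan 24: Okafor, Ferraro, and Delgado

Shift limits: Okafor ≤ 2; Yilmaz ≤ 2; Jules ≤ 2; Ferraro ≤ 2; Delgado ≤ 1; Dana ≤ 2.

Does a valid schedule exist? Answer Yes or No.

No

Total capacity is 2+2+2+2+1+2 = 11 but 12 worker-slots are needed — infeasible.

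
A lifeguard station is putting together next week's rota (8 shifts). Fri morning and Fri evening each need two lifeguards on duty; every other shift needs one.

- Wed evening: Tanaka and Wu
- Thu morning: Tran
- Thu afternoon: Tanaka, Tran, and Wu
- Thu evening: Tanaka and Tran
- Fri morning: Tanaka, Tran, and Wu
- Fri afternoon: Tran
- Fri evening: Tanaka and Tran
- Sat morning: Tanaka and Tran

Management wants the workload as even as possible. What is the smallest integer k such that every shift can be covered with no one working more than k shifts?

With 3 lifeguards and 10 worker-slots to fill, someone must work at least ⌈10/3⌉ = 4 shifts, so k ≥ 4.
k = 4 works: Wed evening→Tanaka, Thu morning→Tran, Thu afternoon→Wu, Thu evening→Tanaka, Fri morning→Tran+Wu, Fri afternoon→Tran, Fri evening→Tanaka+Tran, Sat morning→Tanaka.
Loads: Tanaka 4, Tran 4, Wu 2 — all ≤ 4.

4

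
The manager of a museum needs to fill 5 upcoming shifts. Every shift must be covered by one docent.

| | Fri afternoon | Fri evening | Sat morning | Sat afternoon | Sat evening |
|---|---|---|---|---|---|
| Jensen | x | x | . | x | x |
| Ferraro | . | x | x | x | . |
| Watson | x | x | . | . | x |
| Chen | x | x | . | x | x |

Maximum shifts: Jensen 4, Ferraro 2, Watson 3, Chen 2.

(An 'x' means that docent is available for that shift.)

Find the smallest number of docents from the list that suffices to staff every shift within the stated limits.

5 slots to fill and no one can take more than 4, so at least ⌈5/4⌉ = 2 docents are needed.
Jensen and Ferraro alone can cover everything: Fri afternoon→Jensen, Fri evening→Jensen, Sat morning→Ferraro, Sat afternoon→Jensen, Sat evening→Jensen.

2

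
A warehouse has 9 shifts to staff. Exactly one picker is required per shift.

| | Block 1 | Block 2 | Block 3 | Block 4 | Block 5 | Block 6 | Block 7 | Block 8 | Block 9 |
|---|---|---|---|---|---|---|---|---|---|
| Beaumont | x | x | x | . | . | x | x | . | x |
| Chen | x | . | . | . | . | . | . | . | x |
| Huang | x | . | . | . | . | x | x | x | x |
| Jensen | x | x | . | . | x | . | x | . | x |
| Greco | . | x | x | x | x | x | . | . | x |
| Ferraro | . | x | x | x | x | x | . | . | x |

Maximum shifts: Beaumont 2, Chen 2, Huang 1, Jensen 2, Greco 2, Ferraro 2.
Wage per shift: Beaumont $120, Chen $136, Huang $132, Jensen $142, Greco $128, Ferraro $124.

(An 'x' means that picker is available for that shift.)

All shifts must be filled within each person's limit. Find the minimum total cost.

Block 8 can only be covered by Huang, so that assignment is forced.
Picking the cheapest available picker for each shift independently would cost $1100, but that ignores the shift limits.
An optimal schedule: Block 1→Chen, Block 2→Greco, Block 3→Beaumont, Block 4→Ferraro, Block 5→Ferraro, Block 6→Greco, Block 7→Beaumont, Block 8→Huang, Block 9→Chen.
Total: 136 + 128 + 120 + 124 + 124 + 128 + 120 + 132 + 136 = $1148.

$1148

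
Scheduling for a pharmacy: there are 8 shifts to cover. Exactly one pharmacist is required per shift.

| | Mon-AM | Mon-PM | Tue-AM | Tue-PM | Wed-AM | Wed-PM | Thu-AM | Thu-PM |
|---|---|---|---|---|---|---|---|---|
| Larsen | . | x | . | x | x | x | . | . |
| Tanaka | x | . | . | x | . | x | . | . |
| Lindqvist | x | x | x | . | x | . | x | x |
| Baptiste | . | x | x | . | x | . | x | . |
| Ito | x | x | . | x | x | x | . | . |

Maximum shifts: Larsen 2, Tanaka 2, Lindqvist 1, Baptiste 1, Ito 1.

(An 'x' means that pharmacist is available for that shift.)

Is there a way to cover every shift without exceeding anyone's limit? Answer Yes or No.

No

Shifts {Tue-AM, Thu-AM, Thu-PM} need 3 worker-slots in total, but the pharmacists available for any of those shifts (Lindqvist and Baptiste) can supply at most 2 among them. So no valid schedule exists.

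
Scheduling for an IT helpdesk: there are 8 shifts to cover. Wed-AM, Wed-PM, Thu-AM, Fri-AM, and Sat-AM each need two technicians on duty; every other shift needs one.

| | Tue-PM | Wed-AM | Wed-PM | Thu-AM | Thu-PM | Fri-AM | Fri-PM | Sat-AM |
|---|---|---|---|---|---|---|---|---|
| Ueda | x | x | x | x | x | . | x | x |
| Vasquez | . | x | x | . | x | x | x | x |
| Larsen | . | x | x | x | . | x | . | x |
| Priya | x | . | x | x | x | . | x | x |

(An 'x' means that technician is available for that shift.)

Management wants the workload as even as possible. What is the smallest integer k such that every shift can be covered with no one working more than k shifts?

4

With 4 technicians and 13 worker-slots to fill, someone must work at least ⌈13/4⌉ = 4 shifts, so k ≥ 4.
k = 4 works: Tue-PM→Ueda, Wed-AM→Ueda+Vasquez, Wed-PM→Vasquez+Larsen, Thu-AM→Ueda+Larsen, Thu-PM→Ueda, Fri-AM→Vasquez+Larsen, Fri-PM→Vasquez, Sat-AM→Larsen+Priya.
Loads: Ueda 4, Vasquez 4, Larsen 4, Priya 1 — all ≤ 4.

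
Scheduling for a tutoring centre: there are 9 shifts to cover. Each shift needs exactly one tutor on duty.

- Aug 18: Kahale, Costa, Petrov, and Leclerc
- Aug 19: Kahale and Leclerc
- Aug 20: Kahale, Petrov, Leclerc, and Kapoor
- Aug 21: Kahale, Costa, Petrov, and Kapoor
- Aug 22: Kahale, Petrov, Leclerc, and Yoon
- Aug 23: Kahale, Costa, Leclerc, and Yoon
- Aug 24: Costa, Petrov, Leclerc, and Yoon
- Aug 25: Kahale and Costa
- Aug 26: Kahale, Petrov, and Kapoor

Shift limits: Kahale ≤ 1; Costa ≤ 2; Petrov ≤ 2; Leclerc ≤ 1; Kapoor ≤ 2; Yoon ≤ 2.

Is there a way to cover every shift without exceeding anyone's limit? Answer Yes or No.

One valid schedule: Aug 18→Costa, Aug 19→Kahale, Aug 20→Petrov, Aug 21→Kapoor, Aug 22→Leclerc, Aug 23→Yoon, Aug 24→Yoon, Aug 25→Costa, Aug 26→Petrov.
Loads: Kahale 1/1, Costa 2/2, Petrov 2/2, Leclerc 1/1, Kapoor 1/2, Yoon 2/2 — all within limits.

Yes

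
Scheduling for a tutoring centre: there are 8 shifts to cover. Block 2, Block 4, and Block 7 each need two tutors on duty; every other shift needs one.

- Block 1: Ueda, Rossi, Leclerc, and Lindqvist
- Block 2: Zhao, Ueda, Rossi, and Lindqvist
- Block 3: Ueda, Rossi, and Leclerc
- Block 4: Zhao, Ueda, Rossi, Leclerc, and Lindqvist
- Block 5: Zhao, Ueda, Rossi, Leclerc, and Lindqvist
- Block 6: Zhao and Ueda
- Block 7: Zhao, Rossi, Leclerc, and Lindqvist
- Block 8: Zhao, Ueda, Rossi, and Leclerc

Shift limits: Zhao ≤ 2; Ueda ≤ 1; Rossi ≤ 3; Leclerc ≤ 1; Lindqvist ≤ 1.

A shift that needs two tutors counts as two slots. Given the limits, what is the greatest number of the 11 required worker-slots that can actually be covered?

8

Total capacity across all tutors is 2+1+3+1+1 = 8, and 11 slots are needed, so at most 8 can be filled.
An assignment achieving 8: Block 1→Rossi, Block 2→Zhao+Rossi, Block 3→Ueda, Block 4→Lindqvist, Block 6→Zhao, Block 7→Rossi+Leclerc.
Loads: Zhao 2/2, Ueda 1/1, Rossi 3/3, Leclerc 1/1, Lindqvist 1/1.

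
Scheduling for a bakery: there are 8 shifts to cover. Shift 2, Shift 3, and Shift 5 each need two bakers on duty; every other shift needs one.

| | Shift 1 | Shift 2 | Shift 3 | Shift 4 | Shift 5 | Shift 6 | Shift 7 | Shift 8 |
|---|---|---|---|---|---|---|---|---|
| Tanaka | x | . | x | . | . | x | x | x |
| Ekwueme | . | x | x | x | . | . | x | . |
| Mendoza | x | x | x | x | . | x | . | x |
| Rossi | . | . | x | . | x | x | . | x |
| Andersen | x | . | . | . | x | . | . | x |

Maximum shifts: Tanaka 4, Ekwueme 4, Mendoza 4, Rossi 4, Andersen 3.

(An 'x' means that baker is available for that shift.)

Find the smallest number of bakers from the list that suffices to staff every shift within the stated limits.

11 slots to fill and no one can take more than 4, so at least ⌈11/4⌉ = 3 bakers are needed.
Shifts {Shift 2, Shift 5} need 4 slots, but among the bakers available for them (Ekwueme, Mendoza, Rossi, and Andersen) any 3 together supply at most 3. So 3 bakers are not enough.
Ekwueme, Mendoza, Rossi, and Andersen alone can cover everything: Shift 1→Mendoza, Shift 2→Ekwueme+Mendoza, Shift 3→Ekwueme+Mendoza, Shift 4→Ekwueme, Shift 5→Rossi+Andersen, Shift 6→Mendoza, Shift 7→Ekwueme, Shift 8→Rossi.

4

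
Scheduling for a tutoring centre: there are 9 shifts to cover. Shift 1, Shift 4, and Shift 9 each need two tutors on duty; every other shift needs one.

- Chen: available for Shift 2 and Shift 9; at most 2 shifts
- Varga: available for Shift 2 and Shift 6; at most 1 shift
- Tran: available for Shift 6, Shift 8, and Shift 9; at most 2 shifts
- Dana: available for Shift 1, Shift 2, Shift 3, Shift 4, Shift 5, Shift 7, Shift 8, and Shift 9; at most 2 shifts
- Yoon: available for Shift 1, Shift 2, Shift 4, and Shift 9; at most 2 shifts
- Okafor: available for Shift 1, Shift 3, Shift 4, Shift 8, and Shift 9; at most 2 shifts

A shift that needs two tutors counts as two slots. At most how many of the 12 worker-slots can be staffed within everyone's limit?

11

Total capacity across all tutors is 2+1+2+2+2+2 = 11, and 12 slots are needed, so at most 11 can be filled.
An assignment achieving 11: Shift 1→Yoon+Okafor, Shift 2→Chen, Shift 3→Okafor, Shift 4→Yoon, Shift 5→Dana, Shift 6→Varga, Shift 7→Dana, Shift 8→Tran, Shift 9→Chen+Tran.
Loads: Chen 2/2, Varga 1/1, Tran 2/2, Dana 2/2, Yoon 2/2, Okafor 2/2.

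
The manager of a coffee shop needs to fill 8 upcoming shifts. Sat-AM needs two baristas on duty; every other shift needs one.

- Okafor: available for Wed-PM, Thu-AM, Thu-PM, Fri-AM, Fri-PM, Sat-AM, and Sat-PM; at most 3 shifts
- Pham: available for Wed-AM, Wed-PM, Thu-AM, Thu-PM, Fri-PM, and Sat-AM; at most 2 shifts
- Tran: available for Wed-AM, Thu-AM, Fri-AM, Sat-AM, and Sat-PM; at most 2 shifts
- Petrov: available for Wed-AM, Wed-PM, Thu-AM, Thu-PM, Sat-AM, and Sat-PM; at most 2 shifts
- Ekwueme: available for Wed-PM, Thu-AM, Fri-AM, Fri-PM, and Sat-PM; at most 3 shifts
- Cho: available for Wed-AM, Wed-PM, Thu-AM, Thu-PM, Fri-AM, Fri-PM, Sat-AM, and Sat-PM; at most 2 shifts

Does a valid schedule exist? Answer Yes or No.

Yes

One valid schedule: Wed-AM→Pham, Wed-PM→Pham, Thu-AM→Tran, Thu-PM→Okafor, Fri-AM→Okafor, Fri-PM→Okafor, Sat-AM→Petrov+Cho, Sat-PM→Tran.
Loads: Okafor 3/3, Pham 2/2, Tran 2/2, Petrov 1/2, Ekwueme 0/3, Cho 1/2 — all within limits.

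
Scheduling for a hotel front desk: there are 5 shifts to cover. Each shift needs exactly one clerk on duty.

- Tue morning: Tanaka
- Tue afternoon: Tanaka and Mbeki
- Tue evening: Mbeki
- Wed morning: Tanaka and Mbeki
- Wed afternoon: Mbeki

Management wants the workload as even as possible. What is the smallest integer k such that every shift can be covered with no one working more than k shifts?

3

With 2 clerks and 5 worker-slots to fill, someone must work at least ⌈5/2⌉ = 3 shifts, so k ≥ 3.
k = 3 works: Tue morning→Tanaka, Tue afternoon→Tanaka, Tue evening→Mbeki, Wed morning→Tanaka, Wed afternoon→Mbeki.
Loads: Tanaka 3, Mbeki 2 — all ≤ 3.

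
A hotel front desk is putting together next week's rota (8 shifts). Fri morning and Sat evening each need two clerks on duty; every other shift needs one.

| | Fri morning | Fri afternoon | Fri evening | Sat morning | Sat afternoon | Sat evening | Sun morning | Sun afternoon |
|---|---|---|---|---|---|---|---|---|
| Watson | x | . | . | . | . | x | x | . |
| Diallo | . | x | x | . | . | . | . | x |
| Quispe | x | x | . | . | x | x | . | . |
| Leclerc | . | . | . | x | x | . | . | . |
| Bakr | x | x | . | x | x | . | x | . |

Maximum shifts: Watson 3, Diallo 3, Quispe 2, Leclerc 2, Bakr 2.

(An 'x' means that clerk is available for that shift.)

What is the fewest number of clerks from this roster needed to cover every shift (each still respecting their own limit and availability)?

4

10 slots to fill and no one can take more than 3, so at least ⌈10/3⌉ = 4 clerks are needed.
Watson, Diallo, Quispe, and Leclerc alone can cover everything: Fri morning→Watson+Quispe, Fri afternoon→Diallo, Fri evening→Diallo, Sat morning→Leclerc, Sat afternoon→Leclerc, Sat evening→Watson+Quispe, Sun morning→Watson, Sun afternoon→Diallo.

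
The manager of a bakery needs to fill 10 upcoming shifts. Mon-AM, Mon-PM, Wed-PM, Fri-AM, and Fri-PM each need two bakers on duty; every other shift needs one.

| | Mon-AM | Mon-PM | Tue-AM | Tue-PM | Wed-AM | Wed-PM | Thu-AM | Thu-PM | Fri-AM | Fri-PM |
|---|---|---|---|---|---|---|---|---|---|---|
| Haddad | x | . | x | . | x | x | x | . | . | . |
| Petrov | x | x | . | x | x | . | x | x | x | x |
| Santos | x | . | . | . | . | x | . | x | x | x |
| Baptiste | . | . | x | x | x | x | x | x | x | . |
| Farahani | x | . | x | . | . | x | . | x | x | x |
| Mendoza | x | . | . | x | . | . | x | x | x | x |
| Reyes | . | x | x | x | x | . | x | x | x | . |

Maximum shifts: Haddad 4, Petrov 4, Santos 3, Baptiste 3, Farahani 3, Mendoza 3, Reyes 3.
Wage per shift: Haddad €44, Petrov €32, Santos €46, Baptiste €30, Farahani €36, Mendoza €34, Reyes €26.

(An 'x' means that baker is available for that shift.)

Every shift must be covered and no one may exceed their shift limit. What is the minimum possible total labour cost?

€470

Mon-PM can only be covered by Petrov and Reyes, so that assignment is forced.
Picking the cheapest available baker for each shift independently would cost €442, but that ignores the shift limits.
An optimal schedule: Mon-AM→Petrov+Mendoza, Mon-PM→Reyes+Petrov, Tue-AM→Reyes, Tue-PM→Reyes, Wed-AM→Baptiste, Wed-PM→Baptiste+Farahani, Thu-AM→Baptiste, Thu-PM→Petrov, Fri-AM→Mendoza+Farahani, Fri-PM→Petrov+Mendoza.
Total: 32 + 34 + 26 + 32 + 26 + 26 + 30 + 30 + 36 + 30 + 32 + 34 + 36 + 32 + 34 = €470.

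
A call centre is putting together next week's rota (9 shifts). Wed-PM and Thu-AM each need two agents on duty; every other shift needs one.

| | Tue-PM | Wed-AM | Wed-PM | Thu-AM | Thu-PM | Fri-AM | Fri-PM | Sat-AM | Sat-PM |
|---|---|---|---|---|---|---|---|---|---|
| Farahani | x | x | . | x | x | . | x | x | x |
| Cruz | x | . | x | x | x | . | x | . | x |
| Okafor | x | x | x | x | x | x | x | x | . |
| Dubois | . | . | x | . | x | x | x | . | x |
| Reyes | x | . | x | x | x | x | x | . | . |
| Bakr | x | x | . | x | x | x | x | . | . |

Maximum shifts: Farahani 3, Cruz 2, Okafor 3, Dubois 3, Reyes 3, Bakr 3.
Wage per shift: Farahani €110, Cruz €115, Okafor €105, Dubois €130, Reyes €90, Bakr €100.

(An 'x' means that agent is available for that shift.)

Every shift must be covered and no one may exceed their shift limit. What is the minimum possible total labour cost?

Picking the cheapest available agent for each shift independently would cost €1060, but that ignores the shift limits.
An optimal schedule: Tue-PM→Reyes, Wed-AM→Bakr, Wed-PM→Reyes+Okafor, Thu-AM→Okafor+Farahani, Thu-PM→Bakr, Fri-AM→Reyes, Fri-PM→Bakr, Sat-AM→Okafor, Sat-PM→Farahani.
Total: 90 + 100 + 90 + 105 + 105 + 110 + 100 + 90 + 100 + 105 + 110 = €1105.

€1105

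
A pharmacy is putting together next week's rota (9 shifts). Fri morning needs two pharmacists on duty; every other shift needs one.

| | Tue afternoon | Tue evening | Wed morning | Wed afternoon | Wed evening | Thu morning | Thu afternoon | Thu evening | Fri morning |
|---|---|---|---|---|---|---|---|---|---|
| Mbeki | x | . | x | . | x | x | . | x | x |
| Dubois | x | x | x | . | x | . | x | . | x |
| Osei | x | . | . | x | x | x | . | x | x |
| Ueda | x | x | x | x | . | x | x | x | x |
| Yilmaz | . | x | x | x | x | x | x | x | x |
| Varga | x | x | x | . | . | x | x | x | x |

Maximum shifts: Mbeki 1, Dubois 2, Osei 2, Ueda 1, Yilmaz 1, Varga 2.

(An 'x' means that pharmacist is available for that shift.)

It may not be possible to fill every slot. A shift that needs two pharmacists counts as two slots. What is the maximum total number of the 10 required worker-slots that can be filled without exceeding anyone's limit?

9

Total capacity across all pharmacists is 1+2+2+1+1+2 = 9, and 10 slots are needed, so at most 9 can be filled.
An assignment achieving 9: Tue afternoon→Osei, Tue evening→Dubois, Wed morning→Ueda, Wed afternoon→Osei, Wed evening→Mbeki, Thu morning→Yilmaz, Thu afternoon→Dubois, Thu evening→Varga, Fri morning→Varga.
Loads: Mbeki 1/1, Dubois 2/2, Osei 2/2, Ueda 1/1, Yilmaz 1/1, Varga 2/2.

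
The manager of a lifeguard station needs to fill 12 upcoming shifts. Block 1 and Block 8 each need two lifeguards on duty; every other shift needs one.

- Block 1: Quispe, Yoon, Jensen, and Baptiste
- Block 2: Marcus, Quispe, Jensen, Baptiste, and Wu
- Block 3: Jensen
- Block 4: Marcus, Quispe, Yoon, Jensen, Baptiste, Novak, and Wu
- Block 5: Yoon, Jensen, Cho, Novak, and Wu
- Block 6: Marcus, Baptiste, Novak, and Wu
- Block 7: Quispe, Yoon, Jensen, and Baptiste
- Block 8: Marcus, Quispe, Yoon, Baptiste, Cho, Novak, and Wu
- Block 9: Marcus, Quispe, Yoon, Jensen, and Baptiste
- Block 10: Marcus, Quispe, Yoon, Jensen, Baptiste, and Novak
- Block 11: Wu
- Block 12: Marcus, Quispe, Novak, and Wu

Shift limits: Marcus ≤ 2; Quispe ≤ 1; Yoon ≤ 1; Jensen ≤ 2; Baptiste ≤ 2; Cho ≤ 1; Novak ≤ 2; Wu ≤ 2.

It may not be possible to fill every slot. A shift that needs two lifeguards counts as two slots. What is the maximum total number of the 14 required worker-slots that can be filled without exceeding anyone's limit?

Total capacity across all lifeguards is 2+1+1+2+2+1+2+2 = 13, and 14 slots are needed, so at most 13 can be filled.
An assignment achieving 13: Block 1→Quispe+Yoon, Block 2→Baptiste, Block 3→Jensen, Block 4→Novak, Block 5→Cho, Block 6→Marcus, Block 7→Jensen, Block 8→Wu, Block 9→Baptiste, Block 10→Novak, Block 11→Wu, Block 12→Marcus.
Loads: Marcus 2/2, Quispe 1/1, Yoon 1/1, Jensen 2/2, Baptiste 2/2, Cho 1/1, Novak 2/2, Wu 2/2.

13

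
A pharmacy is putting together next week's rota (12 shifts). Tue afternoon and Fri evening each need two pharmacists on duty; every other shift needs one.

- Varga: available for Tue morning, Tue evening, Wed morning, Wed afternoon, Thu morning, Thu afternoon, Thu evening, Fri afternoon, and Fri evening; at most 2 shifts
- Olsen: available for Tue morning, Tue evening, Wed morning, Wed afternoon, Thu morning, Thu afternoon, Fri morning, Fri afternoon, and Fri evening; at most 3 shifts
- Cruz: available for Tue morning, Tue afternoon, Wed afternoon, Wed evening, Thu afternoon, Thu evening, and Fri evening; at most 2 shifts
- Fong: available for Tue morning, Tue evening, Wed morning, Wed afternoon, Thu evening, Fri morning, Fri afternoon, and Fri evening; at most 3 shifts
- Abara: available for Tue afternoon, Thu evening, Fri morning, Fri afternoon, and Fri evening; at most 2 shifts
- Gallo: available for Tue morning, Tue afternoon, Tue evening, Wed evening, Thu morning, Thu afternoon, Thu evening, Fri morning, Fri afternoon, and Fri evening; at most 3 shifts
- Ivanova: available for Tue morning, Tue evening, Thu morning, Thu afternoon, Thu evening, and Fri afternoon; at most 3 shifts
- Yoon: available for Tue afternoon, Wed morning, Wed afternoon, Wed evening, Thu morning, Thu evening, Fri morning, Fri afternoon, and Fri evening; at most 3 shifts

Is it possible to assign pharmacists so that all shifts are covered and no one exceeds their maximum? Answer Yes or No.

One valid schedule: Tue morning→Cruz, Tue afternoon→Abara+Gallo, Tue evening→Varga, Wed morning→Varga, Wed afternoon→Olsen, Wed evening→Cruz, Thu morning→Olsen, Thu afternoon→Olsen, Thu evening→Fong, Fri morning→Fong, Fri afternoon→Fong, Fri evening→Abara+Gallo.
Loads: Varga 2/2, Olsen 3/3, Cruz 2/2, Fong 3/3, Abara 2/2, Gallo 2/3, Ivanova 0/3, Yoon 0/3 — all within limits.

Yes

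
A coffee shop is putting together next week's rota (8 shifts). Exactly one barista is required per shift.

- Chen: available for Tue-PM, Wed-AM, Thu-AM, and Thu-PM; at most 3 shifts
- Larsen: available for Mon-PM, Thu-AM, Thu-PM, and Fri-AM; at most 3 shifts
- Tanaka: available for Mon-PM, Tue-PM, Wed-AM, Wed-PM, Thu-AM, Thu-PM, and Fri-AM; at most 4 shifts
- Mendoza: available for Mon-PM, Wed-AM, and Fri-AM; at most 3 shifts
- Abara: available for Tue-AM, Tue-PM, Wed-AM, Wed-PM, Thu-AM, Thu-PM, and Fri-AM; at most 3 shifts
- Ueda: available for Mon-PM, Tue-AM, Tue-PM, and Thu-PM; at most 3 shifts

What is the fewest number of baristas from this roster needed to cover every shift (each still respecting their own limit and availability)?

8 slots to fill and no one can take more than 4, so at least ⌈8/4⌉ = 2 baristas are needed.
Any 2 baristas together have capacity at most 4+3 = 7 < 8 slots, so 2 can never suffice.
Chen, Larsen, and Abara alone can cover everything: Mon-PM→Larsen, Tue-AM→Abara, Tue-PM→Chen, Wed-AM→Chen, Wed-PM→Abara, Thu-AM→Chen, Thu-PM→Larsen, Fri-AM→Larsen.

3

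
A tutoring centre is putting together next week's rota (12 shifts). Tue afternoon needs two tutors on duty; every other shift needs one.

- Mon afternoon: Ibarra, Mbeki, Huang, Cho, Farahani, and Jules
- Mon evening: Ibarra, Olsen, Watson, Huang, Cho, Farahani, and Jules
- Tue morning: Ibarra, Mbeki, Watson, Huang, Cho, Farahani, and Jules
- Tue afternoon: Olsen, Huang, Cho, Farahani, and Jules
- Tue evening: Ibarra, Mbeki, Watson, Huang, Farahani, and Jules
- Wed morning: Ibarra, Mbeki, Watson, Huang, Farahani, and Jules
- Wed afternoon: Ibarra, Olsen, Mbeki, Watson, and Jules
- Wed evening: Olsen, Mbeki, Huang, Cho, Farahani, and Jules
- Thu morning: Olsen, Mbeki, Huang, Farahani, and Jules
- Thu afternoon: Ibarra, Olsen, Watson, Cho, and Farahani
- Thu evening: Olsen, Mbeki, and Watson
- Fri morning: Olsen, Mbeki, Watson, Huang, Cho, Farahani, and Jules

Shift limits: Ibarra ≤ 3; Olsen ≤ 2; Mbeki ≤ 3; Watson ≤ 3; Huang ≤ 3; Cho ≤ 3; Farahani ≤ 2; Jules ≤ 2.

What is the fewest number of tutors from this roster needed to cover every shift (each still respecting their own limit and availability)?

5

13 slots to fill and no one can take more than 3, so at least ⌈13/3⌉ = 5 tutors are needed.
Ibarra, Olsen, Mbeki, Watson, and Huang alone can cover everything: Mon afternoon→Ibarra, Mon evening→Ibarra, Tue morning→Mbeki, Tue afternoon→Olsen+Huang, Tue evening→Watson, Wed morning→Watson, Wed afternoon→Watson, Wed evening→Olsen, Thu morning→Mbeki, Thu afternoon→Ibarra, Thu evening→Mbeki, Fri morning→Huang.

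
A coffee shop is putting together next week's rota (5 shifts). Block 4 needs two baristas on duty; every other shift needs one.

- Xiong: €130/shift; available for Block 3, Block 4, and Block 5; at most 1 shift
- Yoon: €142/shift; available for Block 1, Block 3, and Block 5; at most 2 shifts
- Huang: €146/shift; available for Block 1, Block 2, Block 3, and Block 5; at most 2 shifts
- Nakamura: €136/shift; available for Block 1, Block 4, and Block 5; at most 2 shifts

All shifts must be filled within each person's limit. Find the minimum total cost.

Block 2 can only be covered by Huang, so that assignment is forced.
Block 4 can only be covered by Xiong and Nakamura, so that assignment is forced.
Picking the cheapest available barista for each shift independently would cost €808, but that ignores the shift limits.
An optimal schedule: Block 1→Nakamura, Block 2→Huang, Block 3→Yoon, Block 4→Xiong+Nakamura, Block 5→Yoon.
Total: 136 + 146 + 142 + 130 + 136 + 142 = €832.

€832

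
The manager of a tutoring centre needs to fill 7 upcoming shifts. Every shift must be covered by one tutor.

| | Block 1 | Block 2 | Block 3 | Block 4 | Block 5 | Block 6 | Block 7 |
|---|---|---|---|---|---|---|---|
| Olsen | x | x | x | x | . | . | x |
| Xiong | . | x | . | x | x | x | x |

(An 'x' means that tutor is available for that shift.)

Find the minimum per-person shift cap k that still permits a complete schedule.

4

With 2 tutors and 7 worker-slots to fill, someone must work at least ⌈7/2⌉ = 4 shifts, so k ≥ 4.
k = 4 works: Block 1→Olsen, Block 2→Olsen, Block 3→Olsen, Block 4→Olsen, Block 5→Xiong, Block 6→Xiong, Block 7→Xiong.
Loads: Olsen 4, Xiong 3 — all ≤ 4.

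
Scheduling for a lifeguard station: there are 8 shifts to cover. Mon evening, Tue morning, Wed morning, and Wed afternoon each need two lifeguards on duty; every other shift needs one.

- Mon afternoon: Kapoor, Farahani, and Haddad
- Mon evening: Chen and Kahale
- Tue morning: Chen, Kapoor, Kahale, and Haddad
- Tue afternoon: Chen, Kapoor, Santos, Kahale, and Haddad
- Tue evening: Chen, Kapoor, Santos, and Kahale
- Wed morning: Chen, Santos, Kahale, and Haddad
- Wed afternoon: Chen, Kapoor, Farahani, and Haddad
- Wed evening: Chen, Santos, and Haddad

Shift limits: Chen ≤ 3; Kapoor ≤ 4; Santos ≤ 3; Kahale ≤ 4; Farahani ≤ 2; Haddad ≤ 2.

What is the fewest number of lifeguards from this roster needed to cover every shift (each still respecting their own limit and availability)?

12 slots to fill and no one can take more than 4, so at least ⌈12/4⌉ = 3 lifeguards are needed.
Any 3 lifeguards together have capacity at most 4+4+3 = 11 < 12 slots, so 3 can never suffice.
Chen, Kapoor, Santos, and Kahale alone can cover everything: Mon afternoon→Kapoor, Mon evening→Chen+Kahale, Tue morning→Kapoor+Kahale, Tue afternoon→Kapoor, Tue evening→Santos, Wed morning→Santos+Kahale, Wed afternoon→Chen+Kapoor, Wed evening→Chen.

4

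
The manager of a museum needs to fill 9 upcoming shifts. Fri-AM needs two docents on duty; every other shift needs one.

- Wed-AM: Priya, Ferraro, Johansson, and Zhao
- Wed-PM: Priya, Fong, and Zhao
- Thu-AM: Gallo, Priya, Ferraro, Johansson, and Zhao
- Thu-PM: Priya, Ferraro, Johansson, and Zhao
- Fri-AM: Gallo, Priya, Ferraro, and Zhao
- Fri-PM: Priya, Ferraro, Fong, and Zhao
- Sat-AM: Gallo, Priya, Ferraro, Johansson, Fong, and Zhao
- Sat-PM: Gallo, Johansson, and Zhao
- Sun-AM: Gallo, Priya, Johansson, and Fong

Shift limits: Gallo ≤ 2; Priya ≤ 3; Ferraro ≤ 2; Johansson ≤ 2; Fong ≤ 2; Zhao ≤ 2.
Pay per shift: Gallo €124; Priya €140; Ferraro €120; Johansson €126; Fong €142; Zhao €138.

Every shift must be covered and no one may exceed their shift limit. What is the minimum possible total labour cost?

€1296

Picking the cheapest available docent for each shift independently would cost €1230, but that ignores the shift limits.
An optimal schedule: Wed-AM→Ferraro, Wed-PM→Zhao, Thu-AM→Johansson, Thu-PM→Ferraro, Fri-AM→Gallo+Priya, Fri-PM→Zhao, Sat-AM→Priya, Sat-PM→Gallo, Sun-AM→Johansson.
Total: 120 + 138 + 126 + 120 + 124 + 140 + 138 + 140 + 124 + 126 = €1296.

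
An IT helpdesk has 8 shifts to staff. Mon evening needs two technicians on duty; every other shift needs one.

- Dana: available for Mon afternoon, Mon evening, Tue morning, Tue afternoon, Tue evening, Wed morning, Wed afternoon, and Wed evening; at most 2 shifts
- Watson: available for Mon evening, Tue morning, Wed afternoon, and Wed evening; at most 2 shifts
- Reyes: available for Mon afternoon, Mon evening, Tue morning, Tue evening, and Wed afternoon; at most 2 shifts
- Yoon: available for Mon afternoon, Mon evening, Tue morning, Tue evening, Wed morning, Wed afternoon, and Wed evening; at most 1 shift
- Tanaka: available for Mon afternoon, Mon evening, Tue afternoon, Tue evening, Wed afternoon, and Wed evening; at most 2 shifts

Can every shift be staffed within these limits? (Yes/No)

Yes

One valid schedule: Mon afternoon→Reyes, Mon evening→Yoon+Tanaka, Tue morning→Watson, Tue afternoon→Dana, Tue evening→Reyes, Wed morning→Dana, Wed afternoon→Tanaka, Wed evening→Watson.
Loads: Dana 2/2, Watson 2/2, Reyes 2/2, Yoon 1/1, Tanaka 2/2 — all within limits.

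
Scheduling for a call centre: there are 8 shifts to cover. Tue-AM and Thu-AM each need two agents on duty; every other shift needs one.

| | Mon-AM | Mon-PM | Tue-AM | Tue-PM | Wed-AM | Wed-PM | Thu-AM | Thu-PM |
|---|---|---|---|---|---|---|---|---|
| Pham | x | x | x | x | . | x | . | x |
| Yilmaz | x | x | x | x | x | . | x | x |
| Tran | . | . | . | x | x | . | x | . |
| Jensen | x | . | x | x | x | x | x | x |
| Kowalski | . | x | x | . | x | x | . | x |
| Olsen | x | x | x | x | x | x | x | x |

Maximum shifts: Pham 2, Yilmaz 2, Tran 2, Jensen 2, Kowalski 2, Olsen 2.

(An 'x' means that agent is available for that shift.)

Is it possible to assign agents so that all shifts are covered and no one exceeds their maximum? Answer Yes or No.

One valid schedule: Mon-AM→Pham, Mon-PM→Pham, Tue-AM→Kowalski+Olsen, Tue-PM→Yilmaz, Wed-AM→Yilmaz, Wed-PM→Jensen, Thu-AM→Tran+Olsen, Thu-PM→Jensen.
Loads: Pham 2/2, Yilmaz 2/2, Tran 1/2, Jensen 2/2, Kowalski 1/2, Olsen 2/2 — all within limits.

Yes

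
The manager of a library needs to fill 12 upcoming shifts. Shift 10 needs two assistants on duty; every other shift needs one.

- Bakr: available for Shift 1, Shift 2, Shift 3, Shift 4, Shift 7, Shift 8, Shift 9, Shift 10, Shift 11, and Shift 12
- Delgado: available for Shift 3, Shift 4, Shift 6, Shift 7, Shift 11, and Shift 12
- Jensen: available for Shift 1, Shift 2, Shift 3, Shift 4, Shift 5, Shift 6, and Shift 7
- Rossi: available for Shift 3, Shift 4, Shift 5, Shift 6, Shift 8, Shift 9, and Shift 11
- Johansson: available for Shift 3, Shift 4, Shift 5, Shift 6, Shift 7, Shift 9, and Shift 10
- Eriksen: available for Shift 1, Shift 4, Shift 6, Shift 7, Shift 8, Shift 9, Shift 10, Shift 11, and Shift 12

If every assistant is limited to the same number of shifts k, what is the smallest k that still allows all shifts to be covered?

3

With 6 assistants and 13 worker-slots to fill, someone must work at least ⌈13/6⌉ = 3 shifts, so k ≥ 3.
k = 3 works: Shift 1→Bakr, Shift 2→Bakr, Shift 3→Delgado, Shift 4→Rossi, Shift 5→Jensen, Shift 6→Jensen, Shift 7→Jensen, Shift 8→Bakr, Shift 9→Rossi, Shift 10→Johansson+Eriksen, Shift 11→Delgado, Shift 12→Delgado.
Loads: Bakr 3, Delgado 3, Jensen 3, Rossi 2, Johansson 1, Eriksen 1 — all ≤ 3.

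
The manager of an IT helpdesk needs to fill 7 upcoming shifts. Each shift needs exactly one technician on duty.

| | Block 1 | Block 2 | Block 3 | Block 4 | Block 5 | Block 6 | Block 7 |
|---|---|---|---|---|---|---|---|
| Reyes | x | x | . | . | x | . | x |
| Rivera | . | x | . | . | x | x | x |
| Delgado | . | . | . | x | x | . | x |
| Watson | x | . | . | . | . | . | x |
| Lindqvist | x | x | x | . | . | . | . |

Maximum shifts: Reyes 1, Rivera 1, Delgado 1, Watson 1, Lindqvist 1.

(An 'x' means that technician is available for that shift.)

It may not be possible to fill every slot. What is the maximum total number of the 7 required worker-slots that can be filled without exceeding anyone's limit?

5

Total capacity across all technicians is 1+1+1+1+1 = 5, and 7 slots are needed, so at most 5 can be filled.
An assignment achieving 5: Block 1→Reyes, Block 3→Lindqvist, Block 4→Delgado, Block 6→Rivera, Block 7→Watson.
Loads: Reyes 1/1, Rivera 1/1, Delgado 1/1, Watson 1/1, Lindqvist 1/1.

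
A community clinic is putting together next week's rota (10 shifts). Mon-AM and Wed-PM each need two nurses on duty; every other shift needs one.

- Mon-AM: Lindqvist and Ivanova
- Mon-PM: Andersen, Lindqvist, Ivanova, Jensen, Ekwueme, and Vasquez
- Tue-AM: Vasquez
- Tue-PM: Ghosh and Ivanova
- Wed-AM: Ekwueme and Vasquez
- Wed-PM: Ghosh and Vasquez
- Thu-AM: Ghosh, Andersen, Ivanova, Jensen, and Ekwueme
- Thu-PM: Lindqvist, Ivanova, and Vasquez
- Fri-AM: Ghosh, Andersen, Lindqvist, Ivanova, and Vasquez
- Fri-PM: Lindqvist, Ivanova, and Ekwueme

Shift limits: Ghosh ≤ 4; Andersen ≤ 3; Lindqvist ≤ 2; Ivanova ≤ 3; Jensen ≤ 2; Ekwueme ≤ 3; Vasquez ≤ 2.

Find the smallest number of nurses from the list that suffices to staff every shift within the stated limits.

12 slots to fill and no one can take more than 4, so at least ⌈12/4⌉ = 3 nurses are needed.
Shifts {Mon-AM, Tue-AM, Wed-AM, Wed-PM} need 6 slots, but among the nurses available for them (Ghosh, Lindqvist, Ivanova, Ekwueme, and Vasquez) any 4 together supply at most 5. So 4 nurses are not enough.
Ghosh, Lindqvist, Ivanova, Ekwueme, and Vasquez alone can cover everything: Mon-AM→Lindqvist+Ivanova, Mon-PM→Ivanova, Tue-AM→Vasquez, Tue-PM→Ghosh, Wed-AM→Ekwueme, Wed-PM→Ghosh+Vasquez, Thu-AM→Ghosh, Thu-PM→Lindqvist, Fri-AM→Ghosh, Fri-PM→Ivanova.

5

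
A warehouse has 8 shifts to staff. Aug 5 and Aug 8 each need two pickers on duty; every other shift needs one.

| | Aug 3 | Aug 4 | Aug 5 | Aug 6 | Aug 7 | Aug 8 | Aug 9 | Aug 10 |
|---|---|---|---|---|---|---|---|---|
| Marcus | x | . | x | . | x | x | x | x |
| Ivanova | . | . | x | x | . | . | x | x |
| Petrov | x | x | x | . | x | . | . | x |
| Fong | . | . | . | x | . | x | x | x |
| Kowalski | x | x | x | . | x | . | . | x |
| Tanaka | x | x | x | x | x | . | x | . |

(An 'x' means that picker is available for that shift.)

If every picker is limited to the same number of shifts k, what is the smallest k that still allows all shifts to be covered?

2

With 6 pickers and 10 worker-slots to fill, someone must work at least ⌈10/6⌉ = 2 shifts, so k ≥ 2.
k = 2 works: Aug 3→Marcus, Aug 4→Petrov, Aug 5→Kowalski+Tanaka, Aug 6→Ivanova, Aug 7→Petrov, Aug 8→Marcus+Fong, Aug 9→Ivanova, Aug 10→Fong.
Loads: Marcus 2, Ivanova 2, Petrov 2, Fong 2, Kowalski 1, Tanaka 1 — all ≤ 2.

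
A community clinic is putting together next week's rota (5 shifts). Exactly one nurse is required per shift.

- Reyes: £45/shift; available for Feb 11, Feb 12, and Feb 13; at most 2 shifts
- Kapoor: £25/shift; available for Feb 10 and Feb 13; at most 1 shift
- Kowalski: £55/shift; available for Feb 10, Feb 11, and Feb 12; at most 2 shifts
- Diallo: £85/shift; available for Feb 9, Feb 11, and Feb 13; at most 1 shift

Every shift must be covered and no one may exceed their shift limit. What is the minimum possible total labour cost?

£255

Feb 9 can only be covered by Diallo, so that assignment is forced.
Picking the cheapest available nurse for each shift independently would cost £225, but that ignores the shift limits.
An optimal schedule: Feb 9→Diallo, Feb 10→Kapoor, Feb 11→Kowalski, Feb 12→Reyes, Feb 13→Reyes.
Total: 85 + 25 + 55 + 45 + 45 = £255.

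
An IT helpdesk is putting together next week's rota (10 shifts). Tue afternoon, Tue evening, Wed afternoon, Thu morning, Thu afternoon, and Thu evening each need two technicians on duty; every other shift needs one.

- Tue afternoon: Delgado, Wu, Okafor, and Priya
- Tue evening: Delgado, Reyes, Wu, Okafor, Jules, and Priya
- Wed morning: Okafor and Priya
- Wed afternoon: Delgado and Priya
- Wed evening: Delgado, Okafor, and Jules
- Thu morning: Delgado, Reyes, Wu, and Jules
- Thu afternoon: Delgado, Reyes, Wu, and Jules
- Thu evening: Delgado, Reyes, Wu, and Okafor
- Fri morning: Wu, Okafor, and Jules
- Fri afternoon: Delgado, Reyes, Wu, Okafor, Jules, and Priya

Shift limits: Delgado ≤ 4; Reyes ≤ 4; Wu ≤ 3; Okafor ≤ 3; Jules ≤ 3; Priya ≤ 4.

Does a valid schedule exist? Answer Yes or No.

Yes

Wed afternoon can only be covered by Delgado and Priya, so that assignment is forced.
One valid schedule: Tue afternoon→Delgado+Wu, Tue evening→Okafor+Jules, Wed morning→Okafor, Wed afternoon→Delgado+Priya, Wed evening→Delgado, Thu morning→Delgado+Reyes, Thu afternoon→Reyes+Wu, Thu evening→Reyes+Okafor, Fri morning→Wu, Fri afternoon→Reyes.
Loads: Delgado 4/4, Reyes 4/4, Wu 3/3, Okafor 3/3, Jules 1/3, Priya 1/4 — all within limits.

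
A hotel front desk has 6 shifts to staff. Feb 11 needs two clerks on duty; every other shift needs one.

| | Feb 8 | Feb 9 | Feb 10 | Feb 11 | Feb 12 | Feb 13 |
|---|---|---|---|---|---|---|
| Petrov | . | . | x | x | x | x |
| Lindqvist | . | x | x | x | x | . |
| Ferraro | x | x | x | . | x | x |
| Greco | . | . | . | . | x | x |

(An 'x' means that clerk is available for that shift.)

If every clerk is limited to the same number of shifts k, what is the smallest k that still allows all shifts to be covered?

With 4 clerks and 7 worker-slots to fill, someone must work at least ⌈7/4⌉ = 2 shifts, so k ≥ 2.
k = 2 works: Feb 8→Ferraro, Feb 9→Lindqvist, Feb 10→Petrov, Feb 11→Petrov+Lindqvist, Feb 12→Greco, Feb 13→Ferraro.
Loads: Petrov 2, Lindqvist 2, Ferraro 2, Greco 1 — all ≤ 2.

2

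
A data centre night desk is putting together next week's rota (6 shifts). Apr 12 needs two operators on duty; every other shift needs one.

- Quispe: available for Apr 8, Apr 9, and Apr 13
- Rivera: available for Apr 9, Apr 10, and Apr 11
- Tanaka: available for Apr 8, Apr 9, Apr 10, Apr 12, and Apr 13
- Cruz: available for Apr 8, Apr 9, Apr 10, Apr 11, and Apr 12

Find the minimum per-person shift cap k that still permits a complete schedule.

With 4 operators and 7 worker-slots to fill, someone must work at least ⌈7/4⌉ = 2 shifts, so k ≥ 2.
k = 2 works: Apr 8→Quispe, Apr 9→Tanaka, Apr 10→Rivera, Apr 11→Rivera, Apr 12→Tanaka+Cruz, Apr 13→Quispe.
Loads: Quispe 2, Rivera 2, Tanaka 2, Cruz 1 — all ≤ 2.

2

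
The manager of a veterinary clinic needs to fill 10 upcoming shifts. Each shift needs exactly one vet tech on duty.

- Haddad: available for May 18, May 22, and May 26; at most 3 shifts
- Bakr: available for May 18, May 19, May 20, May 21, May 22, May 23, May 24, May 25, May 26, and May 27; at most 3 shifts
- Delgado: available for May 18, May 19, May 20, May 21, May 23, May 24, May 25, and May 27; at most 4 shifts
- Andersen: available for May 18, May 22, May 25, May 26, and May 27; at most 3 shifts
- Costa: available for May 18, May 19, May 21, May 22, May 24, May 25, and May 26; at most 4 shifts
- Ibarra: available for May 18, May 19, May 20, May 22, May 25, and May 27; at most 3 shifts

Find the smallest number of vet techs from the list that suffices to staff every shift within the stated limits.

3

10 slots to fill and no one can take more than 4, so at least ⌈10/4⌉ = 3 vet techs are needed.
Haddad, Bakr, and Delgado alone can cover everything: May 18→Haddad, May 19→Bakr, May 20→Bakr, May 21→Bakr, May 22→Haddad, May 23→Delgado, May 24→Delgado, May 25→Delgado, May 26→Haddad, May 27→Delgado.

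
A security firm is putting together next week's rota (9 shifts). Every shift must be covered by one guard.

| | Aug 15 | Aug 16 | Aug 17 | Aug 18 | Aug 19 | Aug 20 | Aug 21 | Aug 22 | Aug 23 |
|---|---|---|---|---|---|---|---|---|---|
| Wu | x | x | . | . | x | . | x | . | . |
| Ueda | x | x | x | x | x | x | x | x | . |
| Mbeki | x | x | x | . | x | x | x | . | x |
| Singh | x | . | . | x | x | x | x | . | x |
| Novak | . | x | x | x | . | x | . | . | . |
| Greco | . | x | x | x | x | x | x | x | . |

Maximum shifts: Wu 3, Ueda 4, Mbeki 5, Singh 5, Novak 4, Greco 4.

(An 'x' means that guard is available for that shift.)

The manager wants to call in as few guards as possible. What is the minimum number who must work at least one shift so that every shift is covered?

2

9 slots to fill and no one can take more than 5, so at least ⌈9/5⌉ = 2 guards are needed.
Ueda and Mbeki alone can cover everything: Aug 15→Ueda, Aug 16→Ueda, Aug 17→Mbeki, Aug 18→Ueda, Aug 19→Mbeki, Aug 20→Mbeki, Aug 21→Mbeki, Aug 22→Ueda, Aug 23→Mbeki.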